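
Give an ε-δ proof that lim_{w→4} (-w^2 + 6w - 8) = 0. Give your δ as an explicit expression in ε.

δ = min(1, ε/7)

Let ε > 0. We want δ > 0 such that 0 < |w − 4| < δ implies |(-w^2 + 6w - 8)| < ε.
(-w^2 + 6w - 8) = -w^2 + 6w - 8 = (w − 4)(-w + 2).
So |(-w^2 + 6w - 8)| = |w − 4|·|-w + 2|.
Assume first that |w − 4| < 1, so |w| < 5. Then |-w + 2| ≤ 5 + 2 = 7.
Hence |(-w^2 + 6w - 8)| ≤ 7|w − 4| < ε provided |w − 4| < ε/7.
Choosing δ = min(1, ε/7) ensures both conditions, hence |(-w^2 + 6w - 8)| < ε.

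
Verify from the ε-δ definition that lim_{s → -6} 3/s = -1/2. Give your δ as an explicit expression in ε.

Suppose ε > 0. We seek δ > 0 such that 0 < |s + 6| < δ implies |3/s + 1/2| < ε.
|3/s + 1/2| = 3·|-6 − s|/(6·|s|) = 3|s + 6|/(6|s|).
Restrict δ ≤ 3. Then |s + 6| < 3 gives |s| > 3, so 6|s| > 18.
Then |3/s + 1/2| < 3|s + 6|/18, which is < ε when |s + 6| < 6ε.
Take δ = min(3, 6ε). Then 0 < |s + 6| < δ gives both |s + 6| < 3 and |s + 6| < 6ε, so |3/s + 1/2| < ε.

δ = min(3, 6ε)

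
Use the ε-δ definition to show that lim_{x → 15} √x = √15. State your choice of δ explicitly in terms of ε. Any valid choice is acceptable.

δ = min(15, √15·ε)

Suppose ε > 0. We want δ > 0 such that 0 < |x − 15| < δ implies |√x − √15| < ε.
Multiplying by the conjugate, |√x − √15| = |x − 15|/(√x + √15).
Restrict δ ≤ 15 so that |x − 15| < 15 forces x > 0, and then √x + √15 > √15.
Hence |√x − √15| < |x − 15|/√15, which is < ε once |x − 15| < √15·ε.
Take δ = min(15, √15·ε). If 0 < |x − 15| < δ then x > 0 and |√x − √15| < |x − 15|/√15 < ε.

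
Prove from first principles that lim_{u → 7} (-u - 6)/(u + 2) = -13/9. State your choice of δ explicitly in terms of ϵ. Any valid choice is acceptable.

δ = min(9/2, (81/8)ϵ)

Fix ϵ > 0. We want δ > 0 with 0 < |u − 7| < δ ⇒ |(-u - 6)/(u + 2) + 13/9| < ϵ.
Combining over a common denominator, (-u - 6)/(u + 2) + 13/9 = [(-u - 6)·9 − (-13)·(u + 2)] / [9·(u + 2)] = 4(u − 7) / (9(u + 2)).
So |(-u - 6)/(u + 2) + 13/9| = 4|u − 7| / (9·|u + 2|).
Restrict δ ≤ 9/2. Then |u − 7| < 9/2 gives |u + 2| = |(u − 7) + 9| ≥ 9 − 9/2 = 9/2.
Hence |(-u - 6)/(u + 2) + 13/9| < 4|u − 7|/(9·(9/2)) = (8/81)|u − 7|, which is < ϵ once |u − 7| < (81/8)ϵ.
Take δ = min(9/2, (81/8)ϵ). Then 0 < |u − 7| < δ forces both bounds, so |(-u - 6)/(u + 2) + 13/9| < ϵ.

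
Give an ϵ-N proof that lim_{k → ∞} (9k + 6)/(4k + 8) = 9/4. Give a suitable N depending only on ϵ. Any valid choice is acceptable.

Fix ϵ > 0. For k ≥ 1, |(9k + 6)/(4k + 8) − (9/4)| = |-48|/(4(4k + 8)) = 48/(4(4k + 8)).
Since 4k + 8 ≥ 4k for k ≥ 1, this is ≤ 48/(4·4k) = 3/k.
So |(9k + 6)/(4k + 8) − (9/4)| < ϵ whenever k > 3/ϵ.
Take N = 3/ϵ. If k > N then |(9k + 6)/(4k + 8) − (9/4)| ≤ 3/k < ϵ.

N = 3/ϵ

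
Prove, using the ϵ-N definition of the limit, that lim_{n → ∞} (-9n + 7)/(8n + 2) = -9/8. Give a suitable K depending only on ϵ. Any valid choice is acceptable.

Fix ϵ > 0. For n ≥ 1, |(-9n + 7)/(8n + 2) + 9/8| = |74|/(8(8n + 2)) = 74/(8(8n + 2)).
Since 8n + 2 ≥ 8n for n ≥ 1, this is ≤ 74/(8·8n) = (37/32)/n.
So |(-9n + 7)/(8n + 2) + 9/8| < ϵ whenever n > (37/32)/ϵ.
Take K = (37/32)/ϵ. If n > K then |(-9n + 7)/(8n + 2) + 9/8| ≤ (37/32)/n < ϵ.

K = (37/32)/ϵ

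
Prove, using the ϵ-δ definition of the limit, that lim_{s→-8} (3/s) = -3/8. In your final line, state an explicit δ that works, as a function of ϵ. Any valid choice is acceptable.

δ = min(4, (32/3)ϵ)

Let ϵ > 0 be given. We seek δ > 0 such that 0 < |s + 8| < δ implies |3/s + 3/8| < ϵ.
|3/s + 3/8| = 3·|-8 − s|/(8·|s|) = 3|s + 8|/(8|s|).
Require δ ≤ 4 so that |s| > 8 − 4 = 4, hence 8|s| > 32.
Then |3/s + 3/8| < 3|s + 8|/32, which is < ϵ when |s + 8| < (32/3)ϵ.
Take δ = min(4, (32/3)ϵ). Then 0 < |s + 8| < δ gives both |s + 8| < 4 and |s + 8| < (32/3)ϵ, so |3/s + 3/8| < ϵ.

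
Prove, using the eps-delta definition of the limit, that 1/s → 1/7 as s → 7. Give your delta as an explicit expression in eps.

delta = min(7/2, (49/2)eps)

Let eps > 0 be given. We seek delta > 0 such that 0 < |s − 7| < delta implies |1/s − (1/7)| < eps.
|1/s − (1/7)| = |7 − s|/(7·|s|) = |s − 7|/(7|s|).
Require delta ≤ 7/2 so that |s| > 7 − 7/2 = 7/2, hence 7|s| > 49/2.
Then |1/s − (1/7)| < |s − 7|/(49/2), which is < eps when |s − 7| < (49/2)eps.
Take delta = min(7/2, (49/2)eps). Then 0 < |s − 7| < delta gives both |s − 7| < 7/2 and |s − 7| < (49/2)eps, so |1/s − (1/7)| < eps.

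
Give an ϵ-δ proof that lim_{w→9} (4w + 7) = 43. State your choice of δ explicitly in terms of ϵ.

δ = ϵ/4

Let ϵ > 0 be given. We need δ > 0 so that 0 < |w − 9| < δ implies |(4w + 7) − 43| < ϵ.
|(4w + 7) − 43| = |4w - 36| = 4|w − 9|.
So 4|w − 9| < ϵ exactly when |w − 9| < ϵ/4.
Choosing δ = ϵ/4 gives |(4w + 7) − 43| = 4|w − 9| < ϵ whenever |w − 9| < δ.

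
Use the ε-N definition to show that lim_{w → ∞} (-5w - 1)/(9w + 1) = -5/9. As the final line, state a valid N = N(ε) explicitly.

Suppose ε > 0. We seek N > 0 such that w > N implies |(-5w - 1)/(9w + 1) + 5/9| < ε.
(-5w - 1)/(9w + 1) + 5/9 = (9(-5w - 1) − (-5)(9w + 1)) / (9(9w + 1)) = -4/(9(9w + 1)).
For w > 0 we have 9w + 1 > 9w, so |(-5w - 1)/(9w + 1) + 5/9| = 4/(9(9w + 1)) < 4/(9·9w) = (4/81)/w.
Thus |(-5w - 1)/(9w + 1) + 5/9| < ε whenever w > (4/81)/ε.
Take N = (4/81)/ε. If w > N then |(-5w - 1)/(9w + 1) + 5/9| < (4/81)/w < ε.

N = (4/81)/ε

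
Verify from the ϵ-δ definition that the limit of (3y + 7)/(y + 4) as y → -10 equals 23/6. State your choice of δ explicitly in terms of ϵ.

Let ϵ > 0. We want δ > 0 with 0 < |y + 10| < δ ⇒ |(3y + 7)/(y + 4) − (23/6)| < ϵ.
Combining over a common denominator, (3y + 7)/(y + 4) − (23/6) = [(3y + 7)·(-6) − (-23)·(y + 4)] / [(-6)·(y + 4)] = 5(y + 10) / ((-6)(y + 4)).
So |(3y + 7)/(y + 4) − (23/6)| = 5|y + 10| / (6·|y + 4|).
Require δ ≤ 3, so |y + 4| ≥ |-6| − |y + 10| > 6 − 3 = 3.
Hence |(3y + 7)/(y + 4) − (23/6)| < 5|y + 10|/(6·3) = (5/18)|y + 10|, which is < ϵ once |y + 10| < (18/5)ϵ.
Take δ = min(3, (18/5)ϵ). Then 0 < |y + 10| < δ forces both bounds, so |(3y + 7)/(y + 4) − (23/6)| < ϵ.

δ = min(3, (18/5)ϵ)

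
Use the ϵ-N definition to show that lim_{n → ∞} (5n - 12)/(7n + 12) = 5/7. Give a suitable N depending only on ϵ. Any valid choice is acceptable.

N = (144/49)/ϵ

Fix ϵ > 0. For n ≥ 1, |(5n - 12)/(7n + 12) − (5/7)| = |-144|/(7(7n + 12)) = 144/(7(7n + 12)).
Since 7n + 12 ≥ 7n for n ≥ 1, this is ≤ 144/(7·7n) = (144/49)/n.
So |(5n - 12)/(7n + 12) − (5/7)| < ϵ whenever n > (144/49)/ϵ.
Take N = (144/49)/ϵ. If n > N then |(5n - 12)/(7n + 12) − (5/7)| ≤ (144/49)/n < ϵ.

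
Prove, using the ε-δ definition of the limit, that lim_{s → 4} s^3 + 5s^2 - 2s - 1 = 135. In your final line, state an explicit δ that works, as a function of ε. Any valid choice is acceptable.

Let ε > 0 be given. We want δ > 0 such that 0 < |s − 4| < δ implies |(s^3 + 5s^2 - 2s - 1) − 135| < ε.
(s^3 + 5s^2 - 2s - 1) − 135 = s^3 + 5s^2 - 2s - 136 = (s − 4)(s^2 + 9s + 34).
So |(s^3 + 5s^2 - 2s - 1) − 135| = |s − 4|·|s^2 + 9s + 34|.
Require δ ≤ 1. Then |s − 4| < 1 gives |s| < 5, and by the triangle inequality |s^2 + 9s + 34| ≤ 5^2 + 9·5 + 34 = 104.
Hence |(s^3 + 5s^2 - 2s - 1) − 135| ≤ 104|s − 4| < ε provided |s − 4| < ε/104.
Choosing δ = min(1, ε/104) ensures both conditions, hence |(s^3 + 5s^2 - 2s - 1) − 135| < ε.

δ = min(1, ε/104)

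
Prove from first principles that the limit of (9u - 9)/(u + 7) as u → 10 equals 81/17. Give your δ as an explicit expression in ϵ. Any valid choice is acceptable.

Fix ϵ > 0. We want δ > 0 with 0 < |u − 10| < δ ⇒ |(9u - 9)/(u + 7) − (81/17)| < ϵ.
Combining over a common denominator, (9u - 9)/(u + 7) − (81/17) = [(9u - 9)·17 − 81·(u + 7)] / [17·(u + 7)] = 72(u − 10) / (17(u + 7)).
So |(9u - 9)/(u + 7) − (81/17)| = 72|u − 10| / (17·|u + 7|).
Restrict δ ≤ 17/2. Then |u − 10| < 17/2 gives |u + 7| = |(u − 10) + 17| ≥ 17 − 17/2 = 17/2.
Hence |(9u - 9)/(u + 7) − (81/17)| < 72|u − 10|/(17·(17/2)) = (144/289)|u − 10|, which is < ϵ once |u − 10| < (289/144)ϵ.
Take δ = min(17/2, (289/144)ϵ). Then 0 < |u − 10| < δ forces both bounds, so |(9u - 9)/(u + 7) − (81/17)| < ϵ.

δ = min(17/2, (289/144)ϵ)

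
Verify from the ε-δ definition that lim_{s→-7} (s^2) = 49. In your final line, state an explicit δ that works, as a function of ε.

δ = min(1, ε/15)

Fix ε > 0. We seek δ > 0 with 0 < |s + 7| < δ ⇒ |s^2 − 49| < ε.
Factor: s^2 − 49 = (s + 7)(s - 7), so |s^2 − 49| = |s + 7|·|s - 7|.
Impose δ ≤ 1 so that |s| < 8; then |s - 7| ≤ 15.
Hence |s^2 − 49| ≤ 15|s + 7|, which is < ε once |s + 7| < ε/15.
Take δ = min(1, ε/15). If 0 < |s + 7| < δ then both bounds hold and |s^2 − 49| ≤ 15|s + 7| < 15·(ε/15) = ε.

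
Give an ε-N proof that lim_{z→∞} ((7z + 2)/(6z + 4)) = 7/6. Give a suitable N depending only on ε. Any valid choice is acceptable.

Fix ε > 0. We seek N > 0 such that z > N implies |(7z + 2)/(6z + 4) − (7/6)| < ε.
(7z + 2)/(6z + 4) − (7/6) = (6(7z + 2) − 7(6z + 4)) / (6(6z + 4)) = -16/(6(6z + 4)).
For z > 0 we have 6z + 4 > 6z, so |(7z + 2)/(6z + 4) − (7/6)| = 16/(6(6z + 4)) < 16/(6·6z) = (4/9)/z.
Thus |(7z + 2)/(6z + 4) − (7/6)| < ε whenever z > (4/9)/ε.
Take N = (4/9)/ε. If z > N then |(7z + 2)/(6z + 4) − (7/6)| < (4/9)/z < ε.

N = (4/9)/ε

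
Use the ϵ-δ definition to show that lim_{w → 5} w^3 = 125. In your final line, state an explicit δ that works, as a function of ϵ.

Suppose ϵ > 0. We seek δ > 0 with 0 < |w − 5| < δ ⇒ |w^3 − 125| < ϵ.
Factor: w^3 − 125 = (w − 5)(w^2 + 5w + 25), so |w^3 − 125| = |w − 5|·|w^2 + 5w + 25|.
Impose δ ≤ 1 so that |w| < 6; then |w^2 + 5w + 25| ≤ 91.
Hence |w^3 − 125| ≤ 91|w − 5|, which is < ϵ once |w − 5| < ϵ/91.
Take δ = min(1, ϵ/91). If 0 < |w − 5| < δ then both bounds hold and |w^3 − 125| ≤ 91|w − 5| < 91·(ϵ/91) = ϵ.

δ = min(1, ϵ/91)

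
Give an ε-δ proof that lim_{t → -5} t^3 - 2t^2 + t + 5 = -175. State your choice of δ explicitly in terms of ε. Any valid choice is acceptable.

Let ε > 0 be given. We want δ > 0 such that 0 < |t + 5| < δ implies |(t^3 - 2t^2 + t + 5) + 175| < ε.
(t^3 - 2t^2 + t + 5) + 175 = t^3 - 2t^2 + t + 180 = (t + 5)(t^2 - 7t + 36).
So |(t^3 - 2t^2 + t + 5) + 175| = |t + 5|·|t^2 - 7t + 36|.
Require δ ≤ 1. Then |t + 5| < 1 gives |t| < 6, and by the triangle inequality |t^2 - 7t + 36| ≤ 6^2 + 7·6 + 36 = 114.
Hence |(t^3 - 2t^2 + t + 5) + 175| ≤ 114|t + 5| < ε provided |t + 5| < ε/114.
Take δ = min(1, ε/114). Then 0 < |t + 5| < δ gives both |t + 5| < 1 and |t + 5| < ε/114, so |(t^3 - 2t^2 + t + 5) + 175| < ε.

δ = min(1, ε/114)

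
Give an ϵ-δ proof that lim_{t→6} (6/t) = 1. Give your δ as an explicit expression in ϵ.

δ = min(3, 3ϵ)

Fix ϵ > 0. We seek δ > 0 such that 0 < |t − 6| < δ implies |6/t − 1| < ϵ.
|6/t − 1| = 6·|6 − t|/(6·|t|) = 6|t − 6|/(6|t|).
Require δ ≤ 3 so that |t| > 6 − 3 = 3, hence 6|t| > 18.
Then |6/t − 1| < 6|t − 6|/18, which is < ϵ when |t − 6| < 3ϵ.
Take δ = min(3, 3ϵ). Then 0 < |t − 6| < δ gives both |t − 6| < 3 and |t − 6| < 3ϵ, so |6/t − 1| < ϵ.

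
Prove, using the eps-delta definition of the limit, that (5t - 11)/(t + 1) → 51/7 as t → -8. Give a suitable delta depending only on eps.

Suppose eps > 0. We want delta > 0 with 0 < |t + 8| < delta ⇒ |(5t - 11)/(t + 1) − (51/7)| < eps.
Combining over a common denominator, (5t - 11)/(t + 1) − (51/7) = [(5t - 11)·(-7) − (-51)·(t + 1)] / [(-7)·(t + 1)] = 16(t + 8) / ((-7)(t + 1)).
So |(5t - 11)/(t + 1) − (51/7)| = 16|t + 8| / (7·|t + 1|).
Restrict delta ≤ 7/2. Then |t + 8| < 7/2 gives |t + 1| = |(t + 8) + (-7)| ≥ 7 − 7/2 = 7/2.
Hence |(5t - 11)/(t + 1) − (51/7)| < 16|t + 8|/(7·(7/2)) = (32/49)|t + 8|, which is < eps once |t + 8| < (49/32)eps.
Take delta = min(7/2, (49/32)eps). Then 0 < |t + 8| < delta forces both bounds, so |(5t - 11)/(t + 1) − (51/7)| < eps.

delta = min(7/2, (49/32)eps)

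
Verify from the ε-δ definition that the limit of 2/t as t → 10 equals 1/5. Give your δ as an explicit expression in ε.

δ = min(5, 25ε)

Let ε > 0. We seek δ > 0 such that 0 < |t − 10| < δ implies |2/t − (1/5)| < ε.
|2/t − (1/5)| = 2·|10 − t|/(10·|t|) = 2|t − 10|/(10|t|).
Require δ ≤ 5 so that |t| > 10 − 5 = 5, hence 10|t| > 50.
Then |2/t − (1/5)| < 2|t − 10|/50, which is < ε when |t − 10| < 25ε.
Take δ = min(5, 25ε). Then 0 < |t − 10| < δ gives both |t − 10| < 5 and |t − 10| < 25ε, so |2/t − (1/5)| < ε.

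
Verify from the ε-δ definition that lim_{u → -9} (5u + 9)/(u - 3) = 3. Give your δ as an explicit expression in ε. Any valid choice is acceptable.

δ = min(6, 3ε)

Let ε > 0 be given. We want δ > 0 with 0 < |u + 9| < δ ⇒ |(5u + 9)/(u - 3) − 3| < ε.
Combining over a common denominator, (5u + 9)/(u - 3) − 3 = [(5u + 9)·(-12) − (-36)·(u - 3)] / [(-12)·(u - 3)] = -24(u + 9) / ((-12)(u - 3)).
So |(5u + 9)/(u - 3) − 3| = 24|u + 9| / (12·|u − 3|).
Restrict δ ≤ 6. Then |u + 9| < 6 gives |u − 3| = |(u + 9) + (-12)| ≥ 12 − 6 = 6.
Hence |(5u + 9)/(u - 3) − 3| < 24|u + 9|/(12·6) = (1/3)|u + 9|, which is < ε once |u + 9| < 3ε.
Take δ = min(6, 3ε). Then 0 < |u + 9| < δ forces both bounds, so |(5u + 9)/(u - 3) − 3| < ε.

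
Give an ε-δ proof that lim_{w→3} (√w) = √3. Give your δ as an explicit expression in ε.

δ = min(3, √3·ε)

Fix ε > 0. We want δ > 0 such that 0 < |w − 3| < δ implies |√w − √3| < ε.
Multiplying by the conjugate, |√w − √3| = |w − 3|/(√w + √3).
Restrict δ ≤ 3 so that |w − 3| < 3 forces w > 0, and then √w + √3 > √3.
Hence |√w − √3| < |w − 3|/√3, which is < ε once |w − 3| < √3·ε.
Take δ = min(3, √3·ε). If 0 < |w − 3| < δ then w > 0 and |√w − √3| < |w − 3|/√3 < ε.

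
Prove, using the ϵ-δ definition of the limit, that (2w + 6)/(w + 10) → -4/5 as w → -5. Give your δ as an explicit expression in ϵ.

Fix ϵ > 0. We want δ > 0 with 0 < |w + 5| < δ ⇒ |(2w + 6)/(w + 10) + 4/5| < ϵ.
Combining over a common denominator, (2w + 6)/(w + 10) + 4/5 = [(2w + 6)·5 − (-4)·(w + 10)] / [5·(w + 10)] = 14(w + 5) / (5(w + 10)).
So |(2w + 6)/(w + 10) + 4/5| = 14|w + 5| / (5·|w + 10|).
Restrict δ ≤ 5/2. Then |w + 5| < 5/2 gives |w + 10| = |(w + 5) + 5| ≥ 5 − 5/2 = 5/2.
Hence |(2w + 6)/(w + 10) + 4/5| < 14|w + 5|/(5·(5/2)) = (28/25)|w + 5|, which is < ϵ once |w + 5| < (25/28)ϵ.
Take δ = min(5/2, (25/28)ϵ). Then 0 < |w + 5| < δ forces both bounds, so |(2w + 6)/(w + 10) + 4/5| < ϵ.

δ = min(5/2, (25/28)ϵ)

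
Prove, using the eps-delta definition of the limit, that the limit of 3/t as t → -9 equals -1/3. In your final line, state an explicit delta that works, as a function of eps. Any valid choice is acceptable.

delta = min(9/2, (27/2)eps)

Fix eps > 0. We seek delta > 0 such that 0 < |t + 9| < delta implies |3/t + 1/3| < eps.
|3/t + 1/3| = 3·|-9 − t|/(9·|t|) = 3|t + 9|/(9|t|).
Require delta ≤ 9/2 so that |t| > 9 − 9/2 = 9/2, hence 9|t| > 81/2.
Then |3/t + 1/3| < 3|t + 9|/(81/2), which is < eps when |t + 9| < (27/2)eps.
Take delta = min(9/2, (27/2)eps). Then 0 < |t + 9| < delta gives both |t + 9| < 9/2 and |t + 9| < (27/2)eps, so |3/t + 1/3| < eps.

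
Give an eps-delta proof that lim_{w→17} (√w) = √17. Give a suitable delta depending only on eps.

Suppose eps > 0. We want delta > 0 such that 0 < |w − 17| < delta implies |√w − √17| < eps.
Multiplying by the conjugate, |√w − √17| = |w − 17|/(√w + √17).
Restrict delta ≤ 17 so that |w − 17| < 17 forces w > 0, and then √w + √17 > √17.
Hence |√w − √17| < |w − 17|/√17, which is < eps once |w − 17| < √17·eps.
Take delta = min(17, √17·eps). If 0 < |w − 17| < delta then w > 0 and |√w − √17| < |w − 17|/√17 < eps.

delta = min(17, √17·eps)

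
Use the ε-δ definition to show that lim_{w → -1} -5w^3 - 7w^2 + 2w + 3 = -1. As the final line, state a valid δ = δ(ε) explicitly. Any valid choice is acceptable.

δ = min(1, ε/28)

Let ε > 0 be given. We want δ > 0 such that 0 < |w + 1| < δ implies |(-5w^3 - 7w^2 + 2w + 3) + 1| < ε.
(-5w^3 - 7w^2 + 2w + 3) + 1 = -5w^3 - 7w^2 + 2w + 4 = (w + 1)(-5w^2 - 2w + 4).
So |(-5w^3 - 7w^2 + 2w + 3) + 1| = |w + 1|·|-5w^2 - 2w + 4|.
Require δ ≤ 1. Then |w + 1| < 1 gives |w| < 2, and by the triangle inequality |-5w^2 - 2w + 4| ≤ 5·2^2 + 2·2 + 4 = 28.
Hence |(-5w^3 - 7w^2 + 2w + 3) + 1| ≤ 28|w + 1| < ε provided |w + 1| < ε/28.
Choosing δ = min(1, ε/28) ensures both conditions, hence |(-5w^3 - 7w^2 + 2w + 3) + 1| < ε.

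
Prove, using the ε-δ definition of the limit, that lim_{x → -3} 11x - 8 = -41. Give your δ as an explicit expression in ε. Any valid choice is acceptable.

Fix ε > 0. We need δ > 0 so that 0 < |x + 3| < δ implies |(11x - 8) + 41| < ε.
|(11x - 8) + 41| = |11x + 33| = 11|x + 3|.
Thus it suffices that |x + 3| < ε/11.
Take δ = ε/11. If 0 < |x + 3| < δ then |(11x - 8) + 41| = 11|x + 3| < 11·(ε/11) = ε.

δ = ε/11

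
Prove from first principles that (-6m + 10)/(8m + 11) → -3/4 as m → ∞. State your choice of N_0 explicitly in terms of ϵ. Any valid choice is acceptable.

N_0 = (73/32)/ϵ

Suppose ϵ > 0. For m ≥ 1, |(-6m + 10)/(8m + 11) + 3/4| = |146|/(8(8m + 11)) = 146/(8(8m + 11)).
Since 8m + 11 ≥ 8m for m ≥ 1, this is ≤ 146/(8·8m) = (73/32)/m.
So |(-6m + 10)/(8m + 11) + 3/4| < ϵ whenever m > (73/32)/ϵ.
Take N_0 = (73/32)/ϵ. If m > N_0 then |(-6m + 10)/(8m + 11) + 3/4| ≤ (73/32)/m < ϵ.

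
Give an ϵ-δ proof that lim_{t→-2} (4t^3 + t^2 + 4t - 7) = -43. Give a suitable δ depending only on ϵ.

Suppose ϵ > 0. We want δ > 0 such that 0 < |t + 2| < δ implies |(4t^3 + t^2 + 4t - 7) + 43| < ϵ.
(4t^3 + t^2 + 4t - 7) + 43 = 4t^3 + t^2 + 4t + 36 = (t + 2)(4t^2 - 7t + 18).
So |(4t^3 + t^2 + 4t - 7) + 43| = |t + 2|·|4t^2 - 7t + 18|.
Assume first that |t + 2| < 1, so |t| < 3. Then |4t^2 - 7t + 18| ≤ 4·3^2 + 7·3 + 18 = 75.
Hence |(4t^3 + t^2 + 4t - 7) + 43| ≤ 75|t + 2| < ϵ provided |t + 2| < ϵ/75.
Choosing δ = min(1, ϵ/75) ensures both conditions, hence |(4t^3 + t^2 + 4t - 7) + 43| < ϵ.

δ = min(1, ϵ/75)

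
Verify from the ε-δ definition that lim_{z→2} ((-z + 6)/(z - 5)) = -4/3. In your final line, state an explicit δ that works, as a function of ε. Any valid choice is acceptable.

Let ε > 0. We want δ > 0 with 0 < |z − 2| < δ ⇒ |(-z + 6)/(z - 5) + 4/3| < ε.
Combining over a common denominator, (-z + 6)/(z - 5) + 4/3 = [(-z + 6)·(-3) − 4·(z - 5)] / [(-3)·(z - 5)] = -1(z − 2) / ((-3)(z - 5)).
So |(-z + 6)/(z - 5) + 4/3| = |z − 2| / (3·|z − 5|).
Restrict δ ≤ 3/2. Then |z − 2| < 3/2 gives |z − 5| = |(z − 2) + (-3)| ≥ 3 − 3/2 = 3/2.
Hence |(-z + 6)/(z - 5) + 4/3| < |z − 2|/(3·(3/2)) = (2/9)|z − 2|, which is < ε once |z − 2| < (9/2)ε.
Take δ = min(3/2, (9/2)ε). Then 0 < |z − 2| < δ forces both bounds, so |(-z + 6)/(z - 5) + 4/3| < ε.

δ = min(3/2, (9/2)ε)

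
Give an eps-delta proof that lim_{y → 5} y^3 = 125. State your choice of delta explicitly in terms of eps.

Suppose eps > 0. We seek delta > 0 with 0 < |y − 5| < delta ⇒ |y^3 − 125| < eps.
Factor: y^3 − 125 = (y − 5)(y^2 + 5y + 25), so |y^3 − 125| = |y − 5|·|y^2 + 5y + 25|.
Impose delta ≤ 2 so that |y| < 7; then |y^2 + 5y + 25| ≤ 109.
Hence |y^3 − 125| ≤ 109|y − 5|, which is < eps once |y − 5| < eps/109.
Take delta = min(2, eps/109). If 0 < |y − 5| < delta then both bounds hold and |y^3 − 125| ≤ 109|y − 5| < 109·(eps/109) = eps.

delta = min(2, eps/109)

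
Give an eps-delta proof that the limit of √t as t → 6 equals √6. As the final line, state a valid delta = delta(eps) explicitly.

delta = min(6, √6·eps)

Let eps > 0. We want delta > 0 such that 0 < |t − 6| < delta implies |√t − √6| < eps.
Rationalise: √t − √6 = (t − 6)/(√t + √6), so |√t − √6| = |t − 6|/(√t + √6).
Restrict delta ≤ 6 so that |t − 6| < 6 forces t > 0, and then √t + √6 > √6.
Hence |√t − √6| < |t − 6|/√6, which is < eps once |t − 6| < √6·eps.
Take delta = min(6, √6·eps). If 0 < |t − 6| < delta then t > 0 and |√t − √6| < |t − 6|/√6 < eps.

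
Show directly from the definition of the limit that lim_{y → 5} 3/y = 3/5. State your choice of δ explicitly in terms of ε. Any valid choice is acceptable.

Suppose ε > 0. We seek δ > 0 such that 0 < |y − 5| < δ implies |3/y − (3/5)| < ε.
|3/y − (3/5)| = 3·|5 − y|/(5·|y|) = 3|y − 5|/(5|y|).
Restrict δ ≤ 5/2. Then |y − 5| < 5/2 gives |y| > 5/2, so 5|y| > 25/2.
Then |3/y − (3/5)| < 3|y − 5|/(25/2), which is < ε when |y − 5| < (25/6)ε.
Take δ = min(5/2, (25/6)ε). Then 0 < |y − 5| < δ gives both |y − 5| < 5/2 and |y − 5| < (25/6)ε, so |3/y − (3/5)| < ε.

δ = min(5/2, (25/6)ε)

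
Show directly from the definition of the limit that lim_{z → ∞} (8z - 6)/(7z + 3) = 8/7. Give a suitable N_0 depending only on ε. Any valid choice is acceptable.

Fix ε > 0. We seek N_0 > 0 such that z > N_0 implies |(8z - 6)/(7z + 3) − (8/7)| < ε.
(8z - 6)/(7z + 3) − (8/7) = (7(8z - 6) − 8(7z + 3)) / (7(7z + 3)) = -66/(7(7z + 3)).
For z > 0 we have 7z + 3 > 7z, so |(8z - 6)/(7z + 3) − (8/7)| = 66/(7(7z + 3)) < 66/(7·7z) = (66/49)/z.
Thus |(8z - 6)/(7z + 3) − (8/7)| < ε whenever z > (66/49)/ε.
Take N_0 = (66/49)/ε. If z > N_0 then |(8z - 6)/(7z + 3) − (8/7)| < (66/49)/z < ε.

N_0 = (66/49)/ε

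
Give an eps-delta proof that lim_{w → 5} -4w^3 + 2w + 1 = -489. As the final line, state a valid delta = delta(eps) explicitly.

delta = min(1, eps/362)

Suppose eps > 0. We want delta > 0 such that 0 < |w − 5| < delta implies |(-4w^3 + 2w + 1) + 489| < eps.
(-4w^3 + 2w + 1) + 489 = -4w^3 + 2w + 490 = (w − 5)(-4w^2 - 20w - 98).
So |(-4w^3 + 2w + 1) + 489| = |w − 5|·|-4w^2 - 20w - 98|.
Require delta ≤ 1. Then |w − 5| < 1 gives |w| < 6, and by the triangle inequality |-4w^2 - 20w - 98| ≤ 4·6^2 + 20·6 + 98 = 362.
Hence |(-4w^3 + 2w + 1) + 489| ≤ 362|w − 5| < eps provided |w − 5| < eps/362.
Choosing delta = min(1, eps/362) ensures both conditions, hence |(-4w^3 + 2w + 1) + 489| < eps.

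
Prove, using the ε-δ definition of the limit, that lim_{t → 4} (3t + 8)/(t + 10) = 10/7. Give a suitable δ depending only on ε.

δ = min(7, (49/11)ε)

Fix ε > 0. We want δ > 0 with 0 < |t − 4| < δ ⇒ |(3t + 8)/(t + 10) − (10/7)| < ε.
Combining over a common denominator, (3t + 8)/(t + 10) − (10/7) = [(3t + 8)·14 − 20·(t + 10)] / [14·(t + 10)] = 22(t − 4) / (14(t + 10)).
So |(3t + 8)/(t + 10) − (10/7)| = 22|t − 4| / (14·|t + 10|).
Restrict δ ≤ 7. Then |t − 4| < 7 gives |t + 10| = |(t − 4) + 14| ≥ 14 − 7 = 7.
Hence |(3t + 8)/(t + 10) − (10/7)| < 22|t − 4|/(14·7) = (11/49)|t − 4|, which is < ε once |t − 4| < (49/11)ε.
Take δ = min(7, (49/11)ε). Then 0 < |t − 4| < δ forces both bounds, so |(3t + 8)/(t + 10) − (10/7)| < ε.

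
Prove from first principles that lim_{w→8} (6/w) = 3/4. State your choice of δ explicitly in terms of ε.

Let ε > 0. We seek δ > 0 such that 0 < |w − 8| < δ implies |6/w − (3/4)| < ε.
|6/w − (3/4)| = 6·|8 − w|/(8·|w|) = 6|w − 8|/(8|w|).
Restrict δ ≤ 4. Then |w − 8| < 4 gives |w| > 4, so 8|w| > 32.
Then |6/w − (3/4)| < 6|w − 8|/32, which is < ε when |w − 8| < (16/3)ε.
Take δ = min(4, (16/3)ε). Then 0 < |w − 8| < δ gives both |w − 8| < 4 and |w − 8| < (16/3)ε, so |6/w − (3/4)| < ε.

δ = min(4, (16/3)ε)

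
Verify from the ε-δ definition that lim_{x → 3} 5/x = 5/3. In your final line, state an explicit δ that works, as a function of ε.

δ = min(3/2, (9/10)ε)

Suppose ε > 0. We seek δ > 0 such that 0 < |x − 3| < δ implies |5/x − (5/3)| < ε.
|5/x − (5/3)| = 5·|3 − x|/(3·|x|) = 5|x − 3|/(3|x|).
Restrict δ ≤ 3/2. Then |x − 3| < 3/2 gives |x| > 3/2, so 3|x| > 9/2.
Then |5/x − (5/3)| < 5|x − 3|/(9/2), which is < ε when |x − 3| < (9/10)ε.
Take δ = min(3/2, (9/10)ε). Then 0 < |x − 3| < δ gives both |x − 3| < 3/2 and |x − 3| < (9/10)ε, so |5/x − (5/3)| < ε.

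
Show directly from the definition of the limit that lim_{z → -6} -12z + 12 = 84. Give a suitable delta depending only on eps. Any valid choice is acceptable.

delta = eps/12

Fix eps > 0. We need delta > 0 so that 0 < |z + 6| < delta implies |(-12z + 12) − 84| < eps.
|(-12z + 12) − 84| = |-12z - 72| = 12|z + 6|.
So 12|z + 6| < eps exactly when |z + 6| < eps/12.
Choosing delta = eps/12 gives |(-12z + 12) − 84| = 12|z + 6| < eps whenever |z + 6| < delta.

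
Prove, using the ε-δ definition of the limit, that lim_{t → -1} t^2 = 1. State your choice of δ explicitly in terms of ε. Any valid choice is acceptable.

Let ε > 0 be given. We seek δ > 0 with 0 < |t + 1| < δ ⇒ |t^2 − 1| < ε.
Factor: t^2 − 1 = (t + 1)(t - 1), so |t^2 − 1| = |t + 1|·|t - 1|.
Restrict δ ≤ 2. Then |t + 1| < 2 gives |t| < 3, so by the triangle inequality |t - 1| ≤ 3 + 1 = 4.
Hence |t^2 − 1| ≤ 4|t + 1|, which is < ε once |t + 1| < ε/4.
Take δ = min(2, ε/4). If 0 < |t + 1| < δ then both bounds hold and |t^2 − 1| ≤ 4|t + 1| < 4·(ε/4) = ε.

δ = min(2, ε/4)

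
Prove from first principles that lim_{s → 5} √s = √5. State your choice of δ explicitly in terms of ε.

Suppose ε > 0. We want δ > 0 such that 0 < |s − 5| < δ implies |√s − √5| < ε.
Multiplying by the conjugate, |√s − √5| = |s − 5|/(√s + √5).
Restrict δ ≤ 5 so that |s − 5| < 5 forces s > 0, and then √s + √5 > √5.
Hence |√s − √5| < |s − 5|/√5, which is < ε once |s − 5| < √5·ε.
Take δ = min(5, √5·ε). If 0 < |s − 5| < δ then s > 0 and |√s − √5| < |s − 5|/√5 < ε.

δ = min(5, √5·ε)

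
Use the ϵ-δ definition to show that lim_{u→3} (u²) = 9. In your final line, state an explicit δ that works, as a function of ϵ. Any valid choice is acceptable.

δ = min(2, ϵ/8)

Let ϵ > 0. We seek δ > 0 with 0 < |u − 3| < δ ⇒ |u² − 9| < ϵ.
Factor: u² − 9 = (u − 3)(u + 3), so |u² − 9| = |u − 3|·|u + 3|.
Restrict δ ≤ 2. Then |u − 3| < 2 gives |u| < 5, so by the triangle inequality |u + 3| ≤ 5 + 3 = 8.
Hence |u² − 9| ≤ 8|u − 3|, which is < ϵ once |u − 3| < ϵ/8.
Take δ = min(2, ϵ/8). If 0 < |u − 3| < δ then both bounds hold and |u² − 9| ≤ 8|u − 3| < 8·(ϵ/8) = ϵ.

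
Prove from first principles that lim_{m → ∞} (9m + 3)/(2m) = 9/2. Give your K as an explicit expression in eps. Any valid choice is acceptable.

K = (3/2)/eps

Let eps > 0. For m ≥ 1, |(9m + 3)/(2m) − (9/2)| = |6|/(2(2m)) = 6/(2(2m)).
Since 2m ≥ 2m for m ≥ 1, this is ≤ 6/(2·2m) = (3/2)/m.
So |(9m + 3)/(2m) − (9/2)| < eps whenever m > (3/2)/eps.
Take K = (3/2)/eps. If m > K then |(9m + 3)/(2m) − (9/2)| ≤ (3/2)/m < eps.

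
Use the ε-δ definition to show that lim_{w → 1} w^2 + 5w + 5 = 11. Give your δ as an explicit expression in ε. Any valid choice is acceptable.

Fix ε > 0. We want δ > 0 such that 0 < |w − 1| < δ implies |(w^2 + 5w + 5) − 11| < ε.
(w^2 + 5w + 5) − 11 = w^2 + 5w - 6 = (w − 1)(w + 6).
So |(w^2 + 5w + 5) − 11| = |w − 1|·|w + 6|.
Assume first that |w − 1| < 2, so |w| < 3. Then |w + 6| ≤ 3 + 6 = 9.
Hence |(w^2 + 5w + 5) − 11| ≤ 9|w − 1| < ε provided |w − 1| < ε/9.
Choosing δ = min(2, ε/9) ensures both conditions, hence |(w^2 + 5w + 5) − 11| < ε.

δ = min(2, ε/9)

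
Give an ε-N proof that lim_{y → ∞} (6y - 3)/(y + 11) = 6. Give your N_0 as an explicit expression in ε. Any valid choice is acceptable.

N_0 = 69/ε

Let ε > 0 be given. We seek N_0 > 0 such that y > N_0 implies |(6y - 3)/(y + 11) − 6| < ε.
(6y - 3)/(y + 11) − 6 = ((6y - 3) − 6(y + 11)) / ((y + 11)) = -69/((y + 11)).
For y > 0 we have y + 11 > y, so |(6y - 3)/(y + 11) − 6| = 69/((y + 11)) < 69/(y) = 69/y.
Thus |(6y - 3)/(y + 11) − 6| < ε whenever y > 69/ε.
Take N_0 = 69/ε. If y > N_0 then |(6y - 3)/(y + 11) − 6| < 69/y < ε.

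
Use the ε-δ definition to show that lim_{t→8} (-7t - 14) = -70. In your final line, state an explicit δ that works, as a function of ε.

Let ε > 0 be given. We need δ > 0 so that 0 < |t − 8| < δ implies |(-7t - 14) + 70| < ε.
|(-7t - 14) + 70| = |-7t + 56| = 7|t − 8|.
So 7|t − 8| < ε exactly when |t − 8| < ε/7.
Choosing δ = ε/7 gives |(-7t - 14) + 70| = 7|t − 8| < ε whenever |t − 8| < δ.

δ = ε/7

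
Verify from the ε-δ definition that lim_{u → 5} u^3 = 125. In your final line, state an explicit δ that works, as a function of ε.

Let ε > 0 be given. We seek δ > 0 with 0 < |u − 5| < δ ⇒ |u^3 − 125| < ε.
Factor: u^3 − 125 = (u − 5)(u^2 + 5u + 25), so |u^3 − 125| = |u − 5|·|u^2 + 5u + 25|.
Restrict δ ≤ 1. Then |u − 5| < 1 gives |u| < 6, so by the triangle inequality |u^2 + 5u + 25| ≤ 6^2 + 5·6 + 25 = 91.
Hence |u^3 − 125| ≤ 91|u − 5|, which is < ε once |u − 5| < ε/91.
Take δ = min(1, ε/91). If 0 < |u − 5| < δ then both bounds hold and |u^3 − 125| ≤ 91|u − 5| < 91·(ε/91) = ε.

δ = min(1, ε/91)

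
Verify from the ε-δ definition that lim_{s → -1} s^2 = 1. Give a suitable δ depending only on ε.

Let ε > 0. We seek δ > 0 with 0 < |s + 1| < δ ⇒ |s^2 − 1| < ε.
Factor: s^2 − 1 = (s + 1)(s - 1), so |s^2 − 1| = |s + 1|·|s - 1|.
Restrict δ ≤ 1. Then |s + 1| < 1 gives |s| < 2, so by the triangle inequality |s - 1| ≤ 2 + 1 = 3.
Hence |s^2 − 1| ≤ 3|s + 1|, which is < ε once |s + 1| < ε/3.
Take δ = min(1, ε/3). If 0 < |s + 1| < δ then both bounds hold and |s^2 − 1| ≤ 3|s + 1| < 3·(ε/3) = ε.

δ = min(1, ε/3)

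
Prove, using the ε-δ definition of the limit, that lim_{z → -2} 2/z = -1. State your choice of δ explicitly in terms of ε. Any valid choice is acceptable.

Let ε > 0. We seek δ > 0 such that 0 < |z + 2| < δ implies |2/z + 1| < ε.
|2/z + 1| = 2·|-2 − z|/(2·|z|) = 2|z + 2|/(2|z|).
Restrict δ ≤ 1. Then |z + 2| < 1 gives |z| > 1, so 2|z| > 2.
Then |2/z + 1| < 2|z + 2|/2, which is < ε when |z + 2| < ε.
Take δ = min(1, ε). Then 0 < |z + 2| < δ gives both |z + 2| < 1 and |z + 2| < ε, so |2/z + 1| < ε.

δ = min(1, ε)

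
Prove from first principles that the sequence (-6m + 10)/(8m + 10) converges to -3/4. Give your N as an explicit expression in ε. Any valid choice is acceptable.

N = (35/16)/ε

Suppose ε > 0. For m ≥ 1, |(-6m + 10)/(8m + 10) + 3/4| = |140|/(8(8m + 10)) = 140/(8(8m + 10)).
Since 8m + 10 ≥ 8m for m ≥ 1, this is ≤ 140/(8·8m) = (35/16)/m.
So |(-6m + 10)/(8m + 10) + 3/4| < ε whenever m > (35/16)/ε.
Take N = (35/16)/ε. If m > N then |(-6m + 10)/(8m + 10) + 3/4| ≤ (35/16)/m < ε.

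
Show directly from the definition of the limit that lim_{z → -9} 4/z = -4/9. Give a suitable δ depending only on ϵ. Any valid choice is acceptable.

δ = min(9/2, (81/8)ϵ)

Let ϵ > 0. We seek δ > 0 such that 0 < |z + 9| < δ implies |4/z + 4/9| < ϵ.
|4/z + 4/9| = 4·|-9 − z|/(9·|z|) = 4|z + 9|/(9|z|).
Restrict δ ≤ 9/2. Then |z + 9| < 9/2 gives |z| > 9/2, so 9|z| > 81/2.
Then |4/z + 4/9| < 4|z + 9|/(81/2), which is < ϵ when |z + 9| < (81/8)ϵ.
Take δ = min(9/2, (81/8)ϵ). Then 0 < |z + 9| < δ gives both |z + 9| < 9/2 and |z + 9| < (81/8)ϵ, so |4/z + 4/9| < ϵ.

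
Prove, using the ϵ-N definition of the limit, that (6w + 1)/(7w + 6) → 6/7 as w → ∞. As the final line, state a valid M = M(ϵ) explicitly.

Fix ϵ > 0. We seek M > 0 such that w > M implies |(6w + 1)/(7w + 6) − (6/7)| < ϵ.
(6w + 1)/(7w + 6) − (6/7) = (7(6w + 1) − 6(7w + 6)) / (7(7w + 6)) = -29/(7(7w + 6)).
For w > 0 we have 7w + 6 > 7w, so |(6w + 1)/(7w + 6) − (6/7)| = 29/(7(7w + 6)) < 29/(7·7w) = (29/49)/w.
Thus |(6w + 1)/(7w + 6) − (6/7)| < ϵ whenever w > (29/49)/ϵ.
Take M = (29/49)/ϵ. If w > M then |(6w + 1)/(7w + 6) − (6/7)| < (29/49)/w < ϵ.

M = (29/49)/ϵ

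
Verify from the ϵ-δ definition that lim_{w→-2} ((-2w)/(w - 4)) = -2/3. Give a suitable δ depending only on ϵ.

Let ϵ > 0. We want δ > 0 with 0 < |w + 2| < δ ⇒ |(-2w)/(w - 4) + 2/3| < ϵ.
Combining over a common denominator, (-2w)/(w - 4) + 2/3 = [(-2w)·(-6) − 4·(w - 4)] / [(-6)·(w - 4)] = 8(w + 2) / ((-6)(w - 4)).
So |(-2w)/(w - 4) + 2/3| = 8|w + 2| / (6·|w − 4|).
Require δ ≤ 3, so |w − 4| ≥ |-6| − |w + 2| > 6 − 3 = 3.
Hence |(-2w)/(w - 4) + 2/3| < 8|w + 2|/(6·3) = (4/9)|w + 2|, which is < ϵ once |w + 2| < (9/4)ϵ.
Take δ = min(3, (9/4)ϵ). Then 0 < |w + 2| < δ forces both bounds, so |(-2w)/(w - 4) + 2/3| < ϵ.

δ = min(3, (9/4)ϵ)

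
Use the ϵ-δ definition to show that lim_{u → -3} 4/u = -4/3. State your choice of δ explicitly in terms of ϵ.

δ = min(3/2, (9/8)ϵ)

Fix ϵ > 0. We seek δ > 0 such that 0 < |u + 3| < δ implies |4/u + 4/3| < ϵ.
|4/u + 4/3| = 4·|-3 − u|/(3·|u|) = 4|u + 3|/(3|u|).
Require δ ≤ 3/2 so that |u| > 3 − 3/2 = 3/2, hence 3|u| > 9/2.
Then |4/u + 4/3| < 4|u + 3|/(9/2), which is < ϵ when |u + 3| < (9/8)ϵ.
Take δ = min(3/2, (9/8)ϵ). Then 0 < |u + 3| < δ gives both |u + 3| < 3/2 and |u + 3| < (9/8)ϵ, so |4/u + 4/3| < ϵ.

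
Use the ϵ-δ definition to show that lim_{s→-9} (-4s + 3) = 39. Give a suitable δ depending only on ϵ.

δ = ϵ/4

Let ϵ > 0. We need δ > 0 so that 0 < |s + 9| < δ implies |(-4s + 3) − 39| < ϵ.
|(-4s + 3) − 39| = |-4s - 36| = 4|s + 9|.
Thus it suffices that |s + 9| < ϵ/4.
Choosing δ = ϵ/4 gives |(-4s + 3) − 39| = 4|s + 9| < ϵ whenever |s + 9| < δ.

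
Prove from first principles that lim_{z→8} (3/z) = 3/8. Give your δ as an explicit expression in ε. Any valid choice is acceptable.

δ = min(4, (32/3)ε)

Suppose ε > 0. We seek δ > 0 such that 0 < |z − 8| < δ implies |3/z − (3/8)| < ε.
|3/z − (3/8)| = 3·|8 − z|/(8·|z|) = 3|z − 8|/(8|z|).
Require δ ≤ 4 so that |z| > 8 − 4 = 4, hence 8|z| > 32.
Then |3/z − (3/8)| < 3|z − 8|/32, which is < ε when |z − 8| < (32/3)ε.
Take δ = min(4, (32/3)ε). Then 0 < |z − 8| < δ gives both |z − 8| < 4 and |z − 8| < (32/3)ε, so |3/z − (3/8)| < ε.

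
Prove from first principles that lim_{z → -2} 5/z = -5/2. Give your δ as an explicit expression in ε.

δ = min(1, (2/5)ε)

Suppose ε > 0. We seek δ > 0 such that 0 < |z + 2| < δ implies |5/z + 5/2| < ε.
|5/z + 5/2| = 5·|-2 − z|/(2·|z|) = 5|z + 2|/(2|z|).
Restrict δ ≤ 1. Then |z + 2| < 1 gives |z| > 1, so 2|z| > 2.
Then |5/z + 5/2| < 5|z + 2|/2, which is < ε when |z + 2| < (2/5)ε.
Take δ = min(1, (2/5)ε). Then 0 < |z + 2| < δ gives both |z + 2| < 1 and |z + 2| < (2/5)ε, so |5/z + 5/2| < ε.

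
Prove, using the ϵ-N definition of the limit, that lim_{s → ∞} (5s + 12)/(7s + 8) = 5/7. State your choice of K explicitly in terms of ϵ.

Let ϵ > 0. We seek K > 0 such that s > K implies |(5s + 12)/(7s + 8) − (5/7)| < ϵ.
(5s + 12)/(7s + 8) − (5/7) = (7(5s + 12) − 5(7s + 8)) / (7(7s + 8)) = 44/(7(7s + 8)).
For s > 0 we have 7s + 8 > 7s, so |(5s + 12)/(7s + 8) − (5/7)| = 44/(7(7s + 8)) < 44/(7·7s) = (44/49)/s.
Thus |(5s + 12)/(7s + 8) − (5/7)| < ϵ whenever s > (44/49)/ϵ.
Take K = (44/49)/ϵ. If s > K then |(5s + 12)/(7s + 8) − (5/7)| < (44/49)/s < ϵ.

K = (44/49)/ϵ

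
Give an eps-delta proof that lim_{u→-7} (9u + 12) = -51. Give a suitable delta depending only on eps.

delta = eps/9

Fix eps > 0. We need delta > 0 so that 0 < |u + 7| < delta implies |(9u + 12) + 51| < eps.
|(9u + 12) + 51| = |9u + 63| = 9|u + 7|.
So 9|u + 7| < eps exactly when |u + 7| < eps/9.
Take delta = eps/9. If 0 < |u + 7| < delta then |(9u + 12) + 51| = 9|u + 7| < 9·(eps/9) = eps.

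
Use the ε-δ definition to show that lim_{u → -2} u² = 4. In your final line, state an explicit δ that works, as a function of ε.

δ = min(1, ε/5)

Fix ε > 0. We seek δ > 0 with 0 < |u + 2| < δ ⇒ |u² − 4| < ε.
Factor: u² − 4 = (u + 2)(u - 2), so |u² − 4| = |u + 2|·|u - 2|.
Restrict δ ≤ 1. Then |u + 2| < 1 gives |u| < 3, so by the triangle inequality |u - 2| ≤ 3 + 2 = 5.
Hence |u² − 4| ≤ 5|u + 2|, which is < ε once |u + 2| < ε/5.
Take δ = min(1, ε/5). If 0 < |u + 2| < δ then both bounds hold and |u² − 4| ≤ 5|u + 2| < 5·(ε/5) = ε.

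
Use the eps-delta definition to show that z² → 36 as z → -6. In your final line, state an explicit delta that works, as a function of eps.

delta = min(1, eps/13)

Let eps > 0 be given. We seek delta > 0 with 0 < |z + 6| < delta ⇒ |z² − 36| < eps.
Factor: z² − 36 = (z + 6)(z - 6), so |z² − 36| = |z + 6|·|z - 6|.
Restrict delta ≤ 1. Then |z + 6| < 1 gives |z| < 7, so by the triangle inequality |z - 6| ≤ 7 + 6 = 13.
Hence |z² − 36| ≤ 13|z + 6|, which is < eps once |z + 6| < eps/13.
Take delta = min(1, eps/13). If 0 < |z + 6| < delta then both bounds hold and |z² − 36| ≤ 13|z + 6| < 13·(eps/13) = eps.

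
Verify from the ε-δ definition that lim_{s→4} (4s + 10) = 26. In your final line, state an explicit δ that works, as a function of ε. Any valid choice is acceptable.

Suppose ε > 0. We need δ > 0 so that 0 < |s − 4| < δ implies |(4s + 10) − 26| < ε.
|(4s + 10) − 26| = |4s - 16| = 4|s − 4|.
Thus it suffices that |s − 4| < ε/4.
Choosing δ = ε/4 gives |(4s + 10) − 26| = 4|s − 4| < ε whenever |s − 4| < δ.

δ = ε/4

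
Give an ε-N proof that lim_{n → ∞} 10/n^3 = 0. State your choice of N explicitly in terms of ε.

Let ε > 0 be given. For n ≥ 1, |10/n^3 − 0| = 10/n^3.
10/n^3 < ε ⇔ n^3 > 10/ε ⇔ n > (10/ε)^{1/3}.
Take N = (10/ε)^{1/3}. Then n > N implies 10/n^3 < ε.

N = (10/ε)^{1/3}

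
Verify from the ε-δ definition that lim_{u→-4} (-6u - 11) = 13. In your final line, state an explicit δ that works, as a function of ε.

δ = ε/6

Let ε > 0. We need δ > 0 so that 0 < |u + 4| < δ implies |(-6u - 11) − 13| < ε.
|(-6u - 11) − 13| = |-6u - 24| = 6|u + 4|.
So 6|u + 4| < ε exactly when |u + 4| < ε/6.
Take δ = ε/6. If 0 < |u + 4| < δ then |(-6u - 11) − 13| = 6|u + 4| < 6·(ε/6) = ε.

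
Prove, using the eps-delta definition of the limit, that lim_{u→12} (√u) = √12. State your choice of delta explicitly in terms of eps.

delta = min(12, √12·eps)

Let eps > 0. We want delta > 0 such that 0 < |u − 12| < delta implies |√u − √12| < eps.
Rationalise: √u − √12 = (u − 12)/(√u + √12), so |√u − √12| = |u − 12|/(√u + √12).
Restrict delta ≤ 12 so that |u − 12| < 12 forces u > 0, and then √u + √12 > √12.
Hence |√u − √12| < |u − 12|/√12, which is < eps once |u − 12| < √12·eps.
Take delta = min(12, √12·eps). If 0 < |u − 12| < delta then u > 0 and |√u − √12| < |u − 12|/√12 < eps.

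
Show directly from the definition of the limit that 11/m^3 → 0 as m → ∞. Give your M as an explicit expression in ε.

M = (11/ε)^{1/3}

Fix ε > 0. For m ≥ 1, |11/m^3 − 0| = 11/m^3.
11/m^3 < ε ⇔ m^3 > 11/ε ⇔ m > (11/ε)^{1/3}.
Take M = (11/ε)^{1/3}. Then m > M implies 11/m^3 < ε.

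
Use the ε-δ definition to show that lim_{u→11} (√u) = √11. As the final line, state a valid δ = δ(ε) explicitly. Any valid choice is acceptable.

Let ε > 0. We want δ > 0 such that 0 < |u − 11| < δ implies |√u − √11| < ε.
Rationalise: √u − √11 = (u − 11)/(√u + √11), so |√u − √11| = |u − 11|/(√u + √11).
Restrict δ ≤ 11 so that |u − 11| < 11 forces u > 0, and then √u + √11 > √11.
Hence |√u − √11| < |u − 11|/√11, which is < ε once |u − 11| < √11·ε.
Take δ = min(11, √11·ε). If 0 < |u − 11| < δ then u > 0 and |√u − √11| < |u − 11|/√11 < ε.

δ = min(11, √11·ε)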